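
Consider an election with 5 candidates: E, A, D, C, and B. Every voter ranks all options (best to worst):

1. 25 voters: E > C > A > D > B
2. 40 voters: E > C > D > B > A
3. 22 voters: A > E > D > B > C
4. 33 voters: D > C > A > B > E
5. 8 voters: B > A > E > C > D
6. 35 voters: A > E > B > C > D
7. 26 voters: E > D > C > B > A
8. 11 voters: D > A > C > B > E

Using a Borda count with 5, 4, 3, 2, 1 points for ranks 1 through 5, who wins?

E

E: 25·5 + 40·5 + 22·4 + 33·1 + 8·3 + 35·4 + 26·5 + 11·1 = 751
A: 25·3 + 40·1 + 22·5 + 33·3 + 8·4 + 35·5 + 26·1 + 11·4 = 601
D: 25·2 + 40·3 + 22·3 + 33·5 + 8·1 + 35·1 + 26·4 + 11·5 = 603
C: 25·4 + 40·4 + 22·1 + 33·4 + 8·2 + 35·2 + 26·3 + 11·3 = 611
B: 25·1 + 40·2 + 22·2 + 33·2 + 8·5 + 35·3 + 26·2 + 11·2 = 434
E has the highest Borda score (751).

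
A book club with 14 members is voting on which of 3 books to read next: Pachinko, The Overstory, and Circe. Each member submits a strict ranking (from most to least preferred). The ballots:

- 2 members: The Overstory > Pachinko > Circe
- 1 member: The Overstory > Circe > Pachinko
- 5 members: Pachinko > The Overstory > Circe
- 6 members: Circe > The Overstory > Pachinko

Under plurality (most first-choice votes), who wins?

Circe

First-place votes: Pachinko 5, The Overstory 3, Circe 6.
Circe has the most first-place votes.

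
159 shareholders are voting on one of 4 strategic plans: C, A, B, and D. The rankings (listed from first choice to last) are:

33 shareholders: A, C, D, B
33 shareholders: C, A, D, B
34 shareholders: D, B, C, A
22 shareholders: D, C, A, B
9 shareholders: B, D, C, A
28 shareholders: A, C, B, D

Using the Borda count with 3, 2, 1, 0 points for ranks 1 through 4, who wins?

C: 33·2 + 33·3 + 34·1 + 22·2 + 9·1 + 28·2 = 308
A: 33·3 + 33·2 + 34·0 + 22·1 + 9·0 + 28·3 = 271
B: 33·0 + 33·0 + 34·2 + 22·0 + 9·3 + 28·1 = 123
D: 33·1 + 33·1 + 34·3 + 22·3 + 9·2 + 28·0 = 252
C has the highest Borda score (308).

C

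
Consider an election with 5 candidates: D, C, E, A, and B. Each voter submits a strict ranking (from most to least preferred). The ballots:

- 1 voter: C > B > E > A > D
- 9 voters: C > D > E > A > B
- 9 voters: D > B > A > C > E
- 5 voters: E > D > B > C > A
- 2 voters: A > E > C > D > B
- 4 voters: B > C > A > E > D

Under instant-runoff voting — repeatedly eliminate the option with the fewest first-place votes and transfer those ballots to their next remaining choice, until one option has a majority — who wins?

C

Round 1: D 9, C 10, E 5, A 2, B 4. Eliminate A.
Round 2: D 9, C 10, E 7, B 4. Eliminate B.
Round 3: D 9, C 14, E 7. Eliminate E.
Round 4: D 14, C 16. C has a majority.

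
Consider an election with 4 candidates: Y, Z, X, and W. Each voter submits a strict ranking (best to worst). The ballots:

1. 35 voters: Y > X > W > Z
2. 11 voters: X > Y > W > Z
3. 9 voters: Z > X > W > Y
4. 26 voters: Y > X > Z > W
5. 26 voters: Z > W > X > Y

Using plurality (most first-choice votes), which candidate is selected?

First-place votes: Y 61, Z 35, X 11, W 0.
Y has the most first-place votes.

Y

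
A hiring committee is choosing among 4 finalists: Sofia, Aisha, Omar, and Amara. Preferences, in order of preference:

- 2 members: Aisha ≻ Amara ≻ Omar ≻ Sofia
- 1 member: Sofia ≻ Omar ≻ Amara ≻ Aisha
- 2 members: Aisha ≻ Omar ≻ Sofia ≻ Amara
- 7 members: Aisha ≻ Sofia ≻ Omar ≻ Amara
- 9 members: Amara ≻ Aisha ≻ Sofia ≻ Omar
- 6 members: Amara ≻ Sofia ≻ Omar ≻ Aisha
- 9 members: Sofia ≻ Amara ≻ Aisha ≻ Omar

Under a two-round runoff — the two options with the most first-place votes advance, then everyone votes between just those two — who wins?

Round 1 first-place votes: Sofia 10, Aisha 11, Omar 0, Amara 15.
Amara and Aisha advance.
Runoff: Amara is preferred to Aisha by 25 voters; Aisha by 11.
Amara wins the runoff.

Amara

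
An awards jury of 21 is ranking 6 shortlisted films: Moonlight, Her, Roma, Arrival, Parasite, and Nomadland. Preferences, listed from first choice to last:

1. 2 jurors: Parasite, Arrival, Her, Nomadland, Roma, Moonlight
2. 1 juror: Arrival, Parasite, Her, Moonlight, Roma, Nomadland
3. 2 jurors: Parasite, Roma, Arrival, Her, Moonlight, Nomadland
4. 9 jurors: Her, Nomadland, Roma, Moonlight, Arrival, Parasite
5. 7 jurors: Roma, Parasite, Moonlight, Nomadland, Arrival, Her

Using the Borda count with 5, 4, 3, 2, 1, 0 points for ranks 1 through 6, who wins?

Roma

Moonlight: 2·0 + 1·2 + 2·1 + 9·2 + 7·3 = 43
Her: 2·3 + 1·3 + 2·2 + 9·5 + 7·0 = 58
Roma: 2·1 + 1·1 + 2·4 + 9·3 + 7·5 = 73
Arrival: 2·4 + 1·5 + 2·3 + 9·1 + 7·1 = 35
Parasite: 2·5 + 1·4 + 2·5 + 9·0 + 7·4 = 52
Nomadland: 2·2 + 1·0 + 2·0 + 9·4 + 7·2 = 54
Roma has the highest Borda score (73).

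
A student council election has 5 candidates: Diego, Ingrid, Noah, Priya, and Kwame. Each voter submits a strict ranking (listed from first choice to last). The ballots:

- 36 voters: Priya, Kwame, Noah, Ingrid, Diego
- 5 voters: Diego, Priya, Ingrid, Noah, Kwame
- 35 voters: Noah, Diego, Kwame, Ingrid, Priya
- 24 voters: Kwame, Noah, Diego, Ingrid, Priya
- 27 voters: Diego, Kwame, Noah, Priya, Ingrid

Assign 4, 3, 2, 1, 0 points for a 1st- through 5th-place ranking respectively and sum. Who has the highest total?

Kwame

Diego: 36·0 + 5·4 + 35·3 + 24·2 + 27·4 = 281
Ingrid: 36·1 + 5·2 + 35·1 + 24·1 + 27·0 = 105
Noah: 36·2 + 5·1 + 35·4 + 24·3 + 27·2 = 343
Priya: 36·4 + 5·3 + 35·0 + 24·0 + 27·1 = 186
Kwame: 36·3 + 5·0 + 35·2 + 24·4 + 27·3 = 355
Kwame has the highest Borda score (355).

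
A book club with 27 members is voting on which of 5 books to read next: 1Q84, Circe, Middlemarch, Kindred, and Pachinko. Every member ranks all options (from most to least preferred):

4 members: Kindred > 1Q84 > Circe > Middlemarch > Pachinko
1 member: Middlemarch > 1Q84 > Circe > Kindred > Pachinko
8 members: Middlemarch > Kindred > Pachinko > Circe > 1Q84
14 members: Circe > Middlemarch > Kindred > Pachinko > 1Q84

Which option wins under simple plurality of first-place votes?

Circe

First-place votes: 1Q84 0, Circe 14, Middlemarch 9, Kindred 4, Pachinko 0.
Circe has the most first-place votes.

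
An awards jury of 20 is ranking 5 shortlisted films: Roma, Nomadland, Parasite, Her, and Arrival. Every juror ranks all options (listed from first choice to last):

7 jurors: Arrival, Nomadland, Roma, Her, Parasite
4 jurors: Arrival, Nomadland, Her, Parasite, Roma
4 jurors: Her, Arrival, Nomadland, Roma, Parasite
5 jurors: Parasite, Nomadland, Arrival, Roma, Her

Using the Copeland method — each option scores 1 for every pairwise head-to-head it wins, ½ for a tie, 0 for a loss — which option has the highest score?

Roma: beats Parasite and Her; loses to Nomadland and Arrival → score 2.
Nomadland: beats Roma, Parasite, and Her; loses to Arrival → score 3.
Parasite: loses to Roma, Nomadland, Her, and Arrival → score 0.
Her: beats Parasite; loses to Roma, Nomadland, and Arrival → score 1.
Arrival: beats Roma, Nomadland, Parasite, and Her → score 4.
Arrival has the best pairwise record.

Arrival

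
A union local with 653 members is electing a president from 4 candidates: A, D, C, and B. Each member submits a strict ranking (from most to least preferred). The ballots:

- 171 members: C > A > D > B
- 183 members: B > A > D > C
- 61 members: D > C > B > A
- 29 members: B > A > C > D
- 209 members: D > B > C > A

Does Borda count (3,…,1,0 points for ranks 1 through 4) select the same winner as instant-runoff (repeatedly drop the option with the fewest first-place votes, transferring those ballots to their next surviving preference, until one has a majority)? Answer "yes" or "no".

Borda — scores: A 766, D 1164, C 873, B 1115. Winner: D.
Instant-runoff — R1 A 0, D 270, C 171, B 212 (A out); R2 D 270, C 171, B 212 (C out); R3 D 441, B 212 (D winner). Winner: D.
The two methods agree.

yes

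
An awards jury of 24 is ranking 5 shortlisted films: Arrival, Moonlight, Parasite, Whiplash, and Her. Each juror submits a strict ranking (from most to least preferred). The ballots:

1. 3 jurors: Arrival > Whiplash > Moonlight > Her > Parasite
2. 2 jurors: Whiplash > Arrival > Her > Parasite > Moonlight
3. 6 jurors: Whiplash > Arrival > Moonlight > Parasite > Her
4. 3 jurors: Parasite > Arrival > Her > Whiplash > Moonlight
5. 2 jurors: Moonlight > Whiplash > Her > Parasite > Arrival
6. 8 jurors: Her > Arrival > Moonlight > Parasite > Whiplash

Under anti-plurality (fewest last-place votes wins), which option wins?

Arrival

Last-place votes: Arrival 2, Moonlight 5, Parasite 3, Whiplash 8, Her 6.
Arrival is ranked last by the fewest voters, so Arrival wins.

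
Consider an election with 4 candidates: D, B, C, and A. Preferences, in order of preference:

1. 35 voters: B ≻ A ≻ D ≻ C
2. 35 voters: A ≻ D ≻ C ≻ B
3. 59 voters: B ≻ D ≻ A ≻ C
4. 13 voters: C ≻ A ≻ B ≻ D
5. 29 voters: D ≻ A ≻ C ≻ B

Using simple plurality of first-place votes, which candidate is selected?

First-place votes: D 29, B 94, C 13, A 35.
B has the most first-place votes.

B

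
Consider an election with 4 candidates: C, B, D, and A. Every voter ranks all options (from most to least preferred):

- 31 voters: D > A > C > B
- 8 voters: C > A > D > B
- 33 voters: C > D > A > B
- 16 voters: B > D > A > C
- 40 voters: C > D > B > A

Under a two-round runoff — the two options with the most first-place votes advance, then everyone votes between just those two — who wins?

C

Round 1 first-place votes: C 81, B 16, D 31, A 0.
C and D advance.
Runoff: C is preferred to D by 81 voters; D by 47.
C wins the runoff.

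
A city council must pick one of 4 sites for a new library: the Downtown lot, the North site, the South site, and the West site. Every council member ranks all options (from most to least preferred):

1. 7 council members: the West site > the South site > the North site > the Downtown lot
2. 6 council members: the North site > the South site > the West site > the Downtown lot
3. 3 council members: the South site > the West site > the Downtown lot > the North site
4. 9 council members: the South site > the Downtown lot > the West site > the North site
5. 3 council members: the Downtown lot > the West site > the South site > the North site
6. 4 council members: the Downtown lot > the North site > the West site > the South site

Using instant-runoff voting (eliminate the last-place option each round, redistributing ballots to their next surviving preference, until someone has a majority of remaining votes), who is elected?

Round 1: the Downtown lot 7, the North site 6, the South site 12, the West site 7. Eliminate the North site.
Round 2: the Downtown lot 7, the South site 18, the West site 7. The South site has a majority.

the South site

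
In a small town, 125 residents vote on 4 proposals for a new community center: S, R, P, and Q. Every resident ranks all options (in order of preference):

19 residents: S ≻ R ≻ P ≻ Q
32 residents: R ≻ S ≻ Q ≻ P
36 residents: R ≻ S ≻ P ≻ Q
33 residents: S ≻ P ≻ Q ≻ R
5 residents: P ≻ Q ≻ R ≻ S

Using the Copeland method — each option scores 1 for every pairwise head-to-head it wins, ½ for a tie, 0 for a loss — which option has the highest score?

S: beats P and Q; loses to R → score 2.
R: beats S, P, and Q → score 3.
P: beats Q; loses to S and R → score 1.
Q: loses to S, R, and P → score 0.
R has the best pairwise record.

R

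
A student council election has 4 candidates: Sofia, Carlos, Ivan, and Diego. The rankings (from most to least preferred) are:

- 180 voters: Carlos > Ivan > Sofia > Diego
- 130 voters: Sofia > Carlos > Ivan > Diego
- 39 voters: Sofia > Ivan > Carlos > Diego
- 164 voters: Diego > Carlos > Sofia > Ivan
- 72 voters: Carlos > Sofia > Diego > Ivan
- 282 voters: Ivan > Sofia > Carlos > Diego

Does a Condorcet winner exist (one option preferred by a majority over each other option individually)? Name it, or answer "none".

Checking pairwise contests:
Ivan beats Sofia 462–405.
Sofia beats Carlos 451–416.
Carlos beats Ivan 546–321.
Sofia beats Diego 703–164.
Every option loses at least one head-to-head, so there is no Condorcet winner.

none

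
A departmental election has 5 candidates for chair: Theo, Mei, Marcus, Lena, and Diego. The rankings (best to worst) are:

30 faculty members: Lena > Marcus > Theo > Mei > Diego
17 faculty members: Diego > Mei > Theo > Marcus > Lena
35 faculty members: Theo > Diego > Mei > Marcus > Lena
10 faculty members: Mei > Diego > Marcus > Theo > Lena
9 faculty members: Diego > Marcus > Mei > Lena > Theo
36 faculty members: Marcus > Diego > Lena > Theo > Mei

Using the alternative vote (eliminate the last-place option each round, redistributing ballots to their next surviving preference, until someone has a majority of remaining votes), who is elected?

Diego

Round 1: Theo 35, Mei 10, Marcus 36, Lena 30, Diego 26. Eliminate Mei.
Round 2: Theo 35, Marcus 36, Lena 30, Diego 36. Eliminate Lena.
Round 3: Theo 35, Marcus 66, Diego 36. Eliminate Theo.
Round 4: Marcus 66, Diego 71. Diego has a majority.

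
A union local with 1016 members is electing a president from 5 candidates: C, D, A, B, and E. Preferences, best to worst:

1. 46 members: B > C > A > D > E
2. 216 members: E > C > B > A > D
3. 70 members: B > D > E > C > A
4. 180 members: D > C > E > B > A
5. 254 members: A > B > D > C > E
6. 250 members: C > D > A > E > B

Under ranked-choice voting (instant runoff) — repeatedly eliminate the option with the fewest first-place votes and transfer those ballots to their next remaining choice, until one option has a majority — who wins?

Round 1: C 250, D 180, A 254, B 116, E 216. Eliminate B.
Round 2: C 296, D 250, A 254, E 216. Eliminate E.
Round 3: C 512, D 250, A 254. C has a majority.

C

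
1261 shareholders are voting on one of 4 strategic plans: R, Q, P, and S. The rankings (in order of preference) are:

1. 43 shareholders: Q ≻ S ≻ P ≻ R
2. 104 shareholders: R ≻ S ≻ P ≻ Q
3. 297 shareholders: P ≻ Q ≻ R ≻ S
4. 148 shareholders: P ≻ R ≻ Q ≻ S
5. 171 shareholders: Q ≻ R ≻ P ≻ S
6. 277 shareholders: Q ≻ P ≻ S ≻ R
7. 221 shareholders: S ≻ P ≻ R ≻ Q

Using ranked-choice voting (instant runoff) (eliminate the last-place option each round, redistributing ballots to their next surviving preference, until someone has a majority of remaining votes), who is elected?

Round 1: R 104, Q 491, P 445, S 221. Eliminate R.
Round 2: Q 491, P 445, S 325. Eliminate S.
Round 3: Q 491, P 770. P has a majority.

P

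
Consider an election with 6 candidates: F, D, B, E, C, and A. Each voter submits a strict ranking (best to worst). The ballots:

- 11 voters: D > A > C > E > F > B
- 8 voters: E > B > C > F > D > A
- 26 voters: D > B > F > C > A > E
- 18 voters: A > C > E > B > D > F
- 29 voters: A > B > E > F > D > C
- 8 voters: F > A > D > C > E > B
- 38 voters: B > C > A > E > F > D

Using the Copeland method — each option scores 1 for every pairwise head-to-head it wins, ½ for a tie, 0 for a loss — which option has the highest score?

B

F: beats D; loses to B, E, C, and A → score 1.
D: beats C; loses to F, B, E, and A → score 1.
B: beats F, D, E, C, and A → score 5.
E: beats F and D; loses to B, C, and A → score 2.
C: beats F, E, and A; loses to D and B → score 3.
A: beats F, D, and E; loses to B and C → score 3.
B has the best pairwise record.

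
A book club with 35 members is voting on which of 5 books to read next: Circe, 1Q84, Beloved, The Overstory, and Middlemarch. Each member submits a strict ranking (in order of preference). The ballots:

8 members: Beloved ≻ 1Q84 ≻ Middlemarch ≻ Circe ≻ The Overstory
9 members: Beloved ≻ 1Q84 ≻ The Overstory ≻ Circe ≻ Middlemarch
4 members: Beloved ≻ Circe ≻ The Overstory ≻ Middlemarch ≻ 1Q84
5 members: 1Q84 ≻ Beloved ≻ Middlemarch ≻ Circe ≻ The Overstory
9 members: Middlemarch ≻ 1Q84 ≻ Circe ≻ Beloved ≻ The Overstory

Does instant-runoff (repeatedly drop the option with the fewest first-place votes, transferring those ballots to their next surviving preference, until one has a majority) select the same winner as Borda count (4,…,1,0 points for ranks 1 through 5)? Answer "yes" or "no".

Instant-runoff — R1 Circe 0, 1Q84 5, Beloved 21, The Overstory 0, Middlemarch 9 (Beloved winner). Winner: Beloved.
Borda — scores: Circe 52, 1Q84 98, Beloved 108, The Overstory 26, Middlemarch 66. Winner: Beloved.
The two methods agree.

yes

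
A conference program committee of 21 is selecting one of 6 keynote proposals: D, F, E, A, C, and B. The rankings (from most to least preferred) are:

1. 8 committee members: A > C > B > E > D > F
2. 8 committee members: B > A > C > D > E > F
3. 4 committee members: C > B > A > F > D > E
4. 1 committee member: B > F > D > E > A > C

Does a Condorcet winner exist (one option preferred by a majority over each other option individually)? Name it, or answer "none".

none

Checking pairwise contests:
A beats D 20–1.
D beats F 16–5.
D beats E 13–8.
B beats A 13–8.
A beats C 17–4.
C beats B 12–9.
Every option loses at least one head-to-head, so there is no Condorcet winner.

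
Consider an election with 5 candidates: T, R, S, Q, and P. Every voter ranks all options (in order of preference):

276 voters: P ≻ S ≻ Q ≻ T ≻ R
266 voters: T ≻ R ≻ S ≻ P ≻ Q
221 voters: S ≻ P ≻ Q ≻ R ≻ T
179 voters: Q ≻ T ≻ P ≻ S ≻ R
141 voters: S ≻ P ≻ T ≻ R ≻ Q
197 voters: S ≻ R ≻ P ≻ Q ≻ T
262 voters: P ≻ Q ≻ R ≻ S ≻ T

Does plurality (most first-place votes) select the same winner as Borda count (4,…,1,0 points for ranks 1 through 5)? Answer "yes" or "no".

no

Plurality — first-place votes: T 266, R 0, S 559, Q 179, P 538. Winner: S.
Borda — scores: T 2159, R 2275, S 4037, Q 2693, P 4256. Winner: P.
The two methods disagree.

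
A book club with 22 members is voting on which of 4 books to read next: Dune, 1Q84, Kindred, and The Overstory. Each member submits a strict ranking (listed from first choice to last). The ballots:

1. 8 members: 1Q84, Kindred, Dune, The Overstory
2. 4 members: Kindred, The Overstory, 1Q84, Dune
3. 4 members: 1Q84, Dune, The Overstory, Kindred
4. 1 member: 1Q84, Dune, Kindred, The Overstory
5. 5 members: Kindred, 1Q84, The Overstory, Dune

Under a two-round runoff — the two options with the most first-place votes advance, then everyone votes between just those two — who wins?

1Q84

Round 1 first-place votes: Dune 0, 1Q84 13, Kindred 9, The Overstory 0.
1Q84 and Kindred advance.
Runoff: 1Q84 is preferred to Kindred by 13 voters; Kindred by 9.
1Q84 wins the runoff.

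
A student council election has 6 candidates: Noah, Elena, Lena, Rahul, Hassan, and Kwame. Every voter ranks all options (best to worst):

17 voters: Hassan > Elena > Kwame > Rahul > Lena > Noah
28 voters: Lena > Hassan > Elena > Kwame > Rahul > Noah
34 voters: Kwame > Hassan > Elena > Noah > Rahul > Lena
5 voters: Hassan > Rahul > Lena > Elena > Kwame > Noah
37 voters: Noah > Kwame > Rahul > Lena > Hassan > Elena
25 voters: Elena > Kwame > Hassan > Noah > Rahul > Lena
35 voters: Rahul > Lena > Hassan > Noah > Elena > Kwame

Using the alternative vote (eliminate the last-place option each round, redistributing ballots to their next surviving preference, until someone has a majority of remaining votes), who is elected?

Round 1: Noah 37, Elena 25, Lena 28, Rahul 35, Hassan 22, Kwame 34. Eliminate Hassan.
Round 2: Noah 37, Elena 42, Lena 28, Rahul 40, Kwame 34. Eliminate Lena.
Round 3: Noah 37, Elena 70, Rahul 40, Kwame 34. Eliminate Kwame.
Round 4: Noah 37, Elena 104, Rahul 40. Elena has a majority.

Elena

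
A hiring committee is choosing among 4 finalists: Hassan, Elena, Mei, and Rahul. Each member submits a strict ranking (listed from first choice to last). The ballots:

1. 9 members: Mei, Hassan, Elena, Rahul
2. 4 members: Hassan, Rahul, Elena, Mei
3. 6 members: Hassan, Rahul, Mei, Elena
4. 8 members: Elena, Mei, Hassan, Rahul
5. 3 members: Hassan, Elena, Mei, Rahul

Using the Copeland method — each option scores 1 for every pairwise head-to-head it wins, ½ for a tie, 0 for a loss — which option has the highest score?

Hassan: beats Elena and Rahul; loses to Mei → score 2.
Elena: beats Rahul; ties Mei; loses to Hassan → score 1.5.
Mei: beats Hassan and Rahul; ties Elena → score 2.5.
Rahul: loses to Hassan, Elena, and Mei → score 0.
Mei has the best pairwise record.

Mei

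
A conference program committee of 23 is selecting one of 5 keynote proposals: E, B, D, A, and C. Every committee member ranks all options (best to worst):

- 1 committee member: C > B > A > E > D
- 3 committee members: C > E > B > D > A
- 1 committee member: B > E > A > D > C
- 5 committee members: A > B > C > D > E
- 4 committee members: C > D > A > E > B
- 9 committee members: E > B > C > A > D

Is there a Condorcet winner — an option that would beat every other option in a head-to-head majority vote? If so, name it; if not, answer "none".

none

Checking pairwise contests:
C beats E 13–10.
E beats B 16–7.
E beats D 14–9.
E beats A 13–10.
B beats C 15–8.
Every option loses at least one head-to-head, so there is no Condorcet winner.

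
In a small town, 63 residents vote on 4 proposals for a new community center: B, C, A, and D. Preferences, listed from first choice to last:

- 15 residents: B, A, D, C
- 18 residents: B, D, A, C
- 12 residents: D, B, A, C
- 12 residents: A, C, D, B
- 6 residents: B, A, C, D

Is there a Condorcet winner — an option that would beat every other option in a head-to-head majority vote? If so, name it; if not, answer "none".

B vs C: 51–12 for B.
B vs A: 51–12 for B.
B vs D: 39–24 for B.
B beats every other option head-to-head.

B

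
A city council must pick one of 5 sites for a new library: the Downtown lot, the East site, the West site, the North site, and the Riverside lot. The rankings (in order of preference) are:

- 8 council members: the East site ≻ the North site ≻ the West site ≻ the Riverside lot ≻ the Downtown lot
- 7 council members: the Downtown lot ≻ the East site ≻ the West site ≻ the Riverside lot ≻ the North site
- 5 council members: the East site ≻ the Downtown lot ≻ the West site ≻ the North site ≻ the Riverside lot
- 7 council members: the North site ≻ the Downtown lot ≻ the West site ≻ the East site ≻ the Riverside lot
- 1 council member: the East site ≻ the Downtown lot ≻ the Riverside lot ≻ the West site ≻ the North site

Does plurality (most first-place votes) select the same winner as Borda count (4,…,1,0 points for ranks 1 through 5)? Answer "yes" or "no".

Plurality — first-place votes: the Downtown lot 7, the East site 14, the West site 0, the North site 7, the Riverside lot 0. Winner: the East site.
Borda — scores: the Downtown lot 67, the East site 84, the West site 55, the North site 57, the Riverside lot 17. Winner: the East site.
The two methods agree.

yes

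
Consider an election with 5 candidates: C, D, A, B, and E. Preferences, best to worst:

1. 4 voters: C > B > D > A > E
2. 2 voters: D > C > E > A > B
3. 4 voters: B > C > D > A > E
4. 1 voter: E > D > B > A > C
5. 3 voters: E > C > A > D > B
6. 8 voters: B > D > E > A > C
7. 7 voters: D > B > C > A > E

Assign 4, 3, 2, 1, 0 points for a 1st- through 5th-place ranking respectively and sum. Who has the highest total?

C: 4·4 + 2·3 + 4·3 + 1·0 + 3·3 + 8·0 + 7·2 = 57
D: 4·2 + 2·4 + 4·2 + 1·3 + 3·1 + 8·3 + 7·4 = 82
A: 4·1 + 2·1 + 4·1 + 1·1 + 3·2 + 8·1 + 7·1 = 32
B: 4·3 + 2·0 + 4·4 + 1·2 + 3·0 + 8·4 + 7·3 = 83
E: 4·0 + 2·2 + 4·0 + 1·4 + 3·4 + 8·2 + 7·0 = 36
B has the highest Borda score (83).

B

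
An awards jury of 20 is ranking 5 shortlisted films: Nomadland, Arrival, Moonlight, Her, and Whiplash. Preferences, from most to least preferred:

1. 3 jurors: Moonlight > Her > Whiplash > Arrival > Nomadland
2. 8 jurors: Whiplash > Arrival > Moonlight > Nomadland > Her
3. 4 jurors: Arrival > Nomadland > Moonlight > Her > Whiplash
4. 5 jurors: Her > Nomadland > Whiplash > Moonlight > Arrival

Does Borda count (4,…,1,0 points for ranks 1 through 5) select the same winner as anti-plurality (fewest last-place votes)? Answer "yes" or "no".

no

Borda — scores: Nomadland 35, Arrival 43, Moonlight 41, Her 33, Whiplash 48. Winner: Whiplash.
Anti-plurality — last-place votes: Nomadland 3, Arrival 5, Moonlight 0, Her 8, Whiplash 4. Winner: Moonlight.
The two methods disagree.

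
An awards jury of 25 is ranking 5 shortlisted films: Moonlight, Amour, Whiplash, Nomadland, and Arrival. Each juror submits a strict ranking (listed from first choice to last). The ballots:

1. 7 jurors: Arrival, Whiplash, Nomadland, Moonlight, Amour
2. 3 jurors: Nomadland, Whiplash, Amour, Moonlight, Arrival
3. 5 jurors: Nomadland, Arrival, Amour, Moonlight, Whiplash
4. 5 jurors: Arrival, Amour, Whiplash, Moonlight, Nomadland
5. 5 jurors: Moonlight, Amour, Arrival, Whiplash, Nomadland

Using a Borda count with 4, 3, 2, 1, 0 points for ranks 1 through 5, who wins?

Arrival

Moonlight: 7·1 + 3·1 + 5·1 + 5·1 + 5·4 = 40
Amour: 7·0 + 3·2 + 5·2 + 5·3 + 5·3 = 46
Whiplash: 7·3 + 3·3 + 5·0 + 5·2 + 5·1 = 45
Nomadland: 7·2 + 3·4 + 5·4 + 5·0 + 5·0 = 46
Arrival: 7·4 + 3·0 + 5·3 + 5·4 + 5·2 = 73
Arrival has the highest Borda score (73).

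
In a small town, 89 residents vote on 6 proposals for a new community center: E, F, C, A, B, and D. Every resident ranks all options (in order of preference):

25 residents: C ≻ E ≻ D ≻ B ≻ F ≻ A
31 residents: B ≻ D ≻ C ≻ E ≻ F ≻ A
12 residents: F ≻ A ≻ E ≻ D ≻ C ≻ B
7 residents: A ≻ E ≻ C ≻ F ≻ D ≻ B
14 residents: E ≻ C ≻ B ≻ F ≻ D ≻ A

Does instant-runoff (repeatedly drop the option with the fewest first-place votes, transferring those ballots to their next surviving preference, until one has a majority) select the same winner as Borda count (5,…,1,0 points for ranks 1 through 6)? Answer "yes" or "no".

Instant-runoff — R1 E 14, F 12, C 25, A 7, B 31, D 0 (D out); R2 E 14, F 12, C 25, A 7, B 31 (A out); R3 E 21, F 12, C 25, B 31 (F out); R4 E 33, C 25, B 31 (C out); R5 E 58, B 31 (E winner). Winner: E.
Borda — scores: E 296, F 158, C 307, A 83, B 247, D 244. Winner: C.
The two methods disagree.

no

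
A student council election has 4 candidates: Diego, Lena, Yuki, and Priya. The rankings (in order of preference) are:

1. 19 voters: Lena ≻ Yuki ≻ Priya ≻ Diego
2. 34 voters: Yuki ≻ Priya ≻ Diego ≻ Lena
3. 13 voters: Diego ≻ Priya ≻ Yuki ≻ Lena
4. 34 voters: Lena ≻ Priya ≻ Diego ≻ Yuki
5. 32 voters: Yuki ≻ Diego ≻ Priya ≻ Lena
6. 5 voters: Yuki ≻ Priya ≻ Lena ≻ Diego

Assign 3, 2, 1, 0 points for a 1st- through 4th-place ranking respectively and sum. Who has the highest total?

Yuki

Diego: 19·0 + 34·1 + 13·3 + 34·1 + 32·2 + 5·0 = 171
Lena: 19·3 + 34·0 + 13·0 + 34·3 + 32·0 + 5·1 = 164
Yuki: 19·2 + 34·3 + 13·1 + 34·0 + 32·3 + 5·3 = 264
Priya: 19·1 + 34·2 + 13·2 + 34·2 + 32·1 + 5·2 = 223
Yuki has the highest Borda score (264).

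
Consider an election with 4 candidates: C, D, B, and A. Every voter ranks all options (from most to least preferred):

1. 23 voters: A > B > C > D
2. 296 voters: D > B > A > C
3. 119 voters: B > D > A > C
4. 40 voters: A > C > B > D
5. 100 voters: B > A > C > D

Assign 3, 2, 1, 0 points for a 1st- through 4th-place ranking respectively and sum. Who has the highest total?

B

C: 23·1 + 296·0 + 119·0 + 40·2 + 100·1 = 203
D: 23·0 + 296·3 + 119·2 + 40·0 + 100·0 = 1126
B: 23·2 + 296·2 + 119·3 + 40·1 + 100·3 = 1335
A: 23·3 + 296·1 + 119·1 + 40·3 + 100·2 = 804
B has the highest Borda score (1335).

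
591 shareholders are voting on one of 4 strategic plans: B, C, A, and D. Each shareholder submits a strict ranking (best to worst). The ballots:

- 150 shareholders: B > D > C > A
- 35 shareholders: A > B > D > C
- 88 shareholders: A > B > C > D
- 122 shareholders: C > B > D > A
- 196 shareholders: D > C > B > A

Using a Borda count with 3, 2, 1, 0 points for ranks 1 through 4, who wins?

B: 150·3 + 35·2 + 88·2 + 122·2 + 196·1 = 1136
C: 150·1 + 35·0 + 88·1 + 122·3 + 196·2 = 996
A: 150·0 + 35·3 + 88·3 + 122·0 + 196·0 = 369
D: 150·2 + 35·1 + 88·0 + 122·1 + 196·3 = 1045
B has the highest Borda score (1136).

B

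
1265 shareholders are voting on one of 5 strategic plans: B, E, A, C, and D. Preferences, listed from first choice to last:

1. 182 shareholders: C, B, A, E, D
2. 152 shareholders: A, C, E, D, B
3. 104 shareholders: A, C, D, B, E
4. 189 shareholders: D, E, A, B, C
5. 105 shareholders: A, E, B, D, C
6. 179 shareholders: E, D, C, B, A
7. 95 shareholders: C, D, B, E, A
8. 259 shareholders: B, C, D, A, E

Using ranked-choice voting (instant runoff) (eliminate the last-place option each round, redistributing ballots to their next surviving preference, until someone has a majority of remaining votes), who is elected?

C

Round 1: B 259, E 179, A 361, C 277, D 189. Eliminate E.
Round 2: B 259, A 361, C 277, D 368. Eliminate B.
Round 3: A 361, C 536, D 368. Eliminate A.
Round 4: C 792, D 473. C has a majority.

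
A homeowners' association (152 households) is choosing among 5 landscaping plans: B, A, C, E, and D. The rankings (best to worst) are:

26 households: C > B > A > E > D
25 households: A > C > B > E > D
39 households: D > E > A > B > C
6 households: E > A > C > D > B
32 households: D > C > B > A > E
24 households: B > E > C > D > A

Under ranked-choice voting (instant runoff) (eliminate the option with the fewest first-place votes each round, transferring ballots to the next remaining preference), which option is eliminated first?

E

Round 1: B 24, A 25, C 26, E 6, D 71. Eliminate E.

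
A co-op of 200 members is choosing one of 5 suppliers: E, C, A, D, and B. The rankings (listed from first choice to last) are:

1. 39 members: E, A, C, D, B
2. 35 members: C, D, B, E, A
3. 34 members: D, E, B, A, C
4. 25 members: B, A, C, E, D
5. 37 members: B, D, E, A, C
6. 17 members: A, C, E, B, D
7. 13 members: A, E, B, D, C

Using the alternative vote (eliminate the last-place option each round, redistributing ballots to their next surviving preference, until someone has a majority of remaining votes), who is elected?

E

Round 1: E 39, C 35, A 30, D 34, B 62. Eliminate A.
Round 2: E 52, C 52, D 34, B 62. Eliminate D.
Round 3: E 86, C 52, B 62. Eliminate C.
Round 4: E 103, B 97. E has a majority.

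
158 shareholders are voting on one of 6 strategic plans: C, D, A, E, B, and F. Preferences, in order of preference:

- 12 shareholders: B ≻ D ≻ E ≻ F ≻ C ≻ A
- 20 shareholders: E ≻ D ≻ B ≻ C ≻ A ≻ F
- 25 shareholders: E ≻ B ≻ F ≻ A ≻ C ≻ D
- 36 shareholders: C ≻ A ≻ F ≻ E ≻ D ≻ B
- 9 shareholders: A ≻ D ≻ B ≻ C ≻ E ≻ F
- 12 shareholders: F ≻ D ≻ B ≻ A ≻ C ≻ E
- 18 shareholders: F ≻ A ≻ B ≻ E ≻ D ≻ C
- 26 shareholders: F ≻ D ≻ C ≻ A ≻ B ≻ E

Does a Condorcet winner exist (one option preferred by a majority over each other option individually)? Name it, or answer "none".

F vs C: 93–65 for F.
F vs D: 117–41 for F.
F vs A: 93–65 for F.
F vs E: 92–66 for F.
F vs B: 92–66 for F.
F beats every other option head-to-head.

F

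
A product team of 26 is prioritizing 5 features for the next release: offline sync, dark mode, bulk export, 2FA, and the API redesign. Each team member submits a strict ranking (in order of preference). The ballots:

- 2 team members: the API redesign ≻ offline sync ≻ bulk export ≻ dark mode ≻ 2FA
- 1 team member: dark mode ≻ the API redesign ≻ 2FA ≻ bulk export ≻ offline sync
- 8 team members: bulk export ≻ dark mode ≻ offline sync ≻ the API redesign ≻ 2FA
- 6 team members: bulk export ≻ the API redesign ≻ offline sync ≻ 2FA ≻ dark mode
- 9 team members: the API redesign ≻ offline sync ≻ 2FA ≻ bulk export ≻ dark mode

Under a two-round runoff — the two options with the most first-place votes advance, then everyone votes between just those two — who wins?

bulk export

Round 1 first-place votes: offline sync 0, dark mode 1, bulk export 14, 2FA 0, the API redesign 11.
bulk export and the API redesign advance.
Runoff: bulk export is preferred to the API redesign by 14 voters; the API redesign by 12.
bulk export wins the runoff.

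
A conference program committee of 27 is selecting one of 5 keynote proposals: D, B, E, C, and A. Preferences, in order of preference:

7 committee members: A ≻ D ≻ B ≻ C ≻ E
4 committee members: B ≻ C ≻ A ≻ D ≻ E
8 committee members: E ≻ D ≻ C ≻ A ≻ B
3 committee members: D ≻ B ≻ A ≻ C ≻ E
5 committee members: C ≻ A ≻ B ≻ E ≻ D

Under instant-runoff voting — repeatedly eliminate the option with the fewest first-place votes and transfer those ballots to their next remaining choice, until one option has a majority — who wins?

A

Round 1: D 3, B 4, E 8, C 5, A 7. Eliminate D.
Round 2: B 7, E 8, C 5, A 7. Eliminate C.
Round 3: B 7, E 8, A 12. Eliminate B.
Round 4: E 8, A 19. A has a majority.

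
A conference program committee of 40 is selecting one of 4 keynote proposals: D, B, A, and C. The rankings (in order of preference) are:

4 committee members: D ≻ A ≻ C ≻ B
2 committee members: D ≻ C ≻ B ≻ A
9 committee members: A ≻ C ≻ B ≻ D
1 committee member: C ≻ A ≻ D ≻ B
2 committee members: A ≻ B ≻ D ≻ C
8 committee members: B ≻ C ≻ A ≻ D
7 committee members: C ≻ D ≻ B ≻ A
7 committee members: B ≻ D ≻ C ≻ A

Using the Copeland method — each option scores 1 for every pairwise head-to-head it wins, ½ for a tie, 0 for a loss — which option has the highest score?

D: ties A; loses to B and C → score 0.5.
B: beats D and A; loses to C → score 2.
A: ties D; loses to B and C → score 0.5.
C: beats D, B, and A → score 3.
C has the best pairwise record.

C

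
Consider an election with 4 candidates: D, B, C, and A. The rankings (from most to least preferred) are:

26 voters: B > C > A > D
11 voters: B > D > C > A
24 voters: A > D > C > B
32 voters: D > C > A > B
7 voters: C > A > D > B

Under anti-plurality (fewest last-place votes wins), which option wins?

C

Last-place votes: D 26, B 63, C 0, A 11.
C is ranked last by the fewest voters, so C wins.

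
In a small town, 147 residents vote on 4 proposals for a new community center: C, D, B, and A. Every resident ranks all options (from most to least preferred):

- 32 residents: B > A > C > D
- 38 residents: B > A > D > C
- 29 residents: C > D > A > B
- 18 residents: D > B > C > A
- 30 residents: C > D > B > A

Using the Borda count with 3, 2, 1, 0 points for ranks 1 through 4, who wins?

C: 32·1 + 38·0 + 29·3 + 18·1 + 30·3 = 227
D: 32·0 + 38·1 + 29·2 + 18·3 + 30·2 = 210
B: 32·3 + 38·3 + 29·0 + 18·2 + 30·1 = 276
A: 32·2 + 38·2 + 29·1 + 18·0 + 30·0 = 169
B has the highest Borda score (276).

B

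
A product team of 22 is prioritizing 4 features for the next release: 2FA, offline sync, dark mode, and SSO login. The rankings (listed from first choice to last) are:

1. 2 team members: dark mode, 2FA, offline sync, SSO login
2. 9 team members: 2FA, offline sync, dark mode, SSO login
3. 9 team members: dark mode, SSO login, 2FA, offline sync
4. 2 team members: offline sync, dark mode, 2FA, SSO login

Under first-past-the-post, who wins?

First-place votes: 2FA 9, offline sync 2, dark mode 11, SSO login 0.
dark mode has the most first-place votes.

dark mode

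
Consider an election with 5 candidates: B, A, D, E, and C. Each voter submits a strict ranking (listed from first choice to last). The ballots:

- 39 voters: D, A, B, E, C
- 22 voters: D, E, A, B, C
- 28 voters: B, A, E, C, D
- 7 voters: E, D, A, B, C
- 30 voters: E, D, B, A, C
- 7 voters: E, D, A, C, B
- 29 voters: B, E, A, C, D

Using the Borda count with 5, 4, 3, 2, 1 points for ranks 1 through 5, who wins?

B: 39·3 + 22·2 + 28·5 + 7·2 + 30·3 + 7·1 + 29·5 = 557
A: 39·4 + 22·3 + 28·4 + 7·3 + 30·2 + 7·3 + 29·3 = 523
D: 39·5 + 22·5 + 28·1 + 7·4 + 30·4 + 7·4 + 29·1 = 538
E: 39·2 + 22·4 + 28·3 + 7·5 + 30·5 + 7·5 + 29·4 = 586
C: 39·1 + 22·1 + 28·2 + 7·1 + 30·1 + 7·2 + 29·2 = 226
E has the highest Borda score (586).

E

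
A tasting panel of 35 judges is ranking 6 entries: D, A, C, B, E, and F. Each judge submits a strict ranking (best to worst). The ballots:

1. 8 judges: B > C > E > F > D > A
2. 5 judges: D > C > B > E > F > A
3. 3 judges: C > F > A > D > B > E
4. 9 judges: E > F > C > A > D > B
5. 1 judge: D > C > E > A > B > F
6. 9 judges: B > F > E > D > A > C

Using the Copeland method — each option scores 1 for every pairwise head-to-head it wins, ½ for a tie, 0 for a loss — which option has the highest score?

E

D: beats A and B; loses to C, E, and F → score 2.
A: loses to D, C, B, E, and F → score 0.
C: beats D, A, and B; loses to E and F → score 3.
B: beats A, E, and F; loses to D and C → score 3.
E: beats D, A, C, and F; loses to B → score 4.
F: beats D, A, and C; loses to B and E → score 3.
E has the best pairwise record.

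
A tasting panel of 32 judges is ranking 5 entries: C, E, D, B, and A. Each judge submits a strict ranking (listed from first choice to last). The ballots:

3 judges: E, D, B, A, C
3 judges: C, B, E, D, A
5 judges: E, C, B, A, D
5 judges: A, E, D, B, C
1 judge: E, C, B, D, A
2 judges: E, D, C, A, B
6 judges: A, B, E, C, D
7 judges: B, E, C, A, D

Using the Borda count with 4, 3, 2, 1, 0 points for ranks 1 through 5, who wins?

E

C: 3·0 + 3·4 + 5·3 + 5·0 + 1·3 + 2·2 + 6·1 + 7·2 = 54
E: 3·4 + 3·2 + 5·4 + 5·3 + 1·4 + 2·4 + 6·2 + 7·3 = 98
D: 3·3 + 3·1 + 5·0 + 5·2 + 1·1 + 2·3 + 6·0 + 7·0 = 29
B: 3·2 + 3·3 + 5·2 + 5·1 + 1·2 + 2·0 + 6·3 + 7·4 = 78
A: 3·1 + 3·0 + 5·1 + 5·4 + 1·0 + 2·1 + 6·4 + 7·1 = 61
E has the highest Borda score (98).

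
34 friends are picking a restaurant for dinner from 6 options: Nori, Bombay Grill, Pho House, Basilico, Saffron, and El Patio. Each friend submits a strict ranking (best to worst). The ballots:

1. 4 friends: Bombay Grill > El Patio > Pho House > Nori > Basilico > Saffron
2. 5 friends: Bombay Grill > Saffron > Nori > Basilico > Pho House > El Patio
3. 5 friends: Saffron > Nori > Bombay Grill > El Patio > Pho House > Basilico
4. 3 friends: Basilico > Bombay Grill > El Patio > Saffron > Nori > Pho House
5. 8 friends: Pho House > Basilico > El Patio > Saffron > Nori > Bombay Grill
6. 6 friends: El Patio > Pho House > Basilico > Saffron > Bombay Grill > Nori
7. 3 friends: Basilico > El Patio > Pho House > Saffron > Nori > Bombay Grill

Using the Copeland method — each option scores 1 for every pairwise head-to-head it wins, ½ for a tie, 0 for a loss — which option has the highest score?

Nori: loses to Bombay Grill, Pho House, Basilico, Saffron, and El Patio → score 0.
Bombay Grill: beats Nori; ties Pho House and El Patio; loses to Basilico and Saffron → score 2.
Pho House: beats Nori, Basilico, and Saffron; ties Bombay Grill; loses to El Patio → score 3.5.
Basilico: beats Nori, Bombay Grill, Saffron, and El Patio; loses to Pho House → score 4.
Saffron: beats Nori and Bombay Grill; loses to Pho House, Basilico, and El Patio → score 2.
El Patio: beats Nori, Pho House, and Saffron; ties Bombay Grill; loses to Basilico → score 3.5.
Basilico has the best pairwise record.

Basilico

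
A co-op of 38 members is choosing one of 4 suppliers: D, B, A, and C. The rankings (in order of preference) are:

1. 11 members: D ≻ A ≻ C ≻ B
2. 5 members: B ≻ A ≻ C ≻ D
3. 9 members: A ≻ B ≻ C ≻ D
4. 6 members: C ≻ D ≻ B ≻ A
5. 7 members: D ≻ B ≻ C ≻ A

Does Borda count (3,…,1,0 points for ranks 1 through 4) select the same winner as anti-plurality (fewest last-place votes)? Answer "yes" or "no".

no

Borda — scores: D 66, B 53, A 59, C 50. Winner: D.
Anti-plurality — last-place votes: D 14, B 11, A 13, C 0. Winner: C.
The two methods disagree.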